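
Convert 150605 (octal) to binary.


Each octal digit → 3 binary bits:
  1 = 001
  5 = 101
  0 = 000
  6 = 110
  0 = 000
  5 = 101
Concatenate: 001 101 000 110 000 101
= 001101000110000101


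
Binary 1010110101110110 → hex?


Group into 4-bit nibbles: 1010110101110110
  1010 = A
  1101 = D
  0111 = 7
  0110 = 6
= 0xAD76


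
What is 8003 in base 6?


Divide by 6 repeatedly:
8003 ÷ 6 = 1333 remainder 5
1333 ÷ 6 = 222 remainder 1
222 ÷ 6 = 37 remainder 0
37 ÷ 6 = 6 remainder 1
6 ÷ 6 = 1 remainder 0
1 ÷ 6 = 0 remainder 1
Reading remainders bottom-up:
= 101015


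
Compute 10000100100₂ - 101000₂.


Align and subtract column by column (LSB to MSB, borrowing when needed):
  10000100100
- 00000101000
  -----------
  col 0: (0 - 0 borrow-in) - 0 → 0 - 0 = 0, borrow out 0
  col 1: (0 - 0 borrow-in) - 0 → 0 - 0 = 0, borrow out 0
  col 2: (1 - 0 borrow-in) - 0 → 1 - 0 = 1, borrow out 0
  col 3: (0 - 0 borrow-in) - 1 → borrow from next column: (0+2) - 1 = 1, borrow out 1
  col 4: (0 - 1 borrow-in) - 0 → borrow from next column: (-1+2) - 0 = 1, borrow out 1
  col 5: (1 - 1 borrow-in) - 1 → borrow from next column: (0+2) - 1 = 1, borrow out 1
  col 6: (0 - 1 borrow-in) - 0 → borrow from next column: (-1+2) - 0 = 1, borrow out 1
  col 7: (0 - 1 borrow-in) - 0 → borrow from next column: (-1+2) - 0 = 1, borrow out 1
  col 8: (0 - 1 borrow-in) - 0 → borrow from next column: (-1+2) - 0 = 1, borrow out 1
  col 9: (0 - 1 borrow-in) - 0 → borrow from next column: (-1+2) - 0 = 1, borrow out 1
  col 10: (1 - 1 borrow-in) - 0 → 0 - 0 = 0, borrow out 0
Reading bits MSB→LSB: 01111111100
Strip leading zeros: 1111111100
= 1111111100


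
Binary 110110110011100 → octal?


Group into 3-bit groups: 110110110011100
  110 = 6
  110 = 6
  110 = 6
  011 = 3
  100 = 4
= 0o66634


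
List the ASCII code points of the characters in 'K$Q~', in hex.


String: 'K$Q~'  (4 characters)
Per-character ASCII lookup:
  'K': uppercase starts at 65: 'K' = 65 + 10 = 75 → 0x4B
  '$': special character: '$' = 36 → 0x24
  'Q': uppercase starts at 65: 'Q' = 65 + 16 = 81 → 0x51
  '~': special character: '~' = 126 → 0x7E
= 0x4B 0x24 0x51 0x7E


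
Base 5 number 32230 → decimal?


Positional values (base 5):
  0 × 5^0 = 0 × 1 = 0
  3 × 5^1 = 3 × 5 = 15
  2 × 5^2 = 2 × 25 = 50
  2 × 5^3 = 2 × 125 = 250
  3 × 5^4 = 3 × 625 = 1875
Sum = 0 + 15 + 50 + 250 + 1875
= 2190


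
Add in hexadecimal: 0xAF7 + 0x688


Align and add column by column (LSB to MSB, each column mod 16 with carry):
  0AF7
+ 0688
  ----
  col 0: 7(7) + 8(8) + 0 (carry in) = 15 → F(15), carry out 0
  col 1: F(15) + 8(8) + 0 (carry in) = 23 → 7(7), carry out 1
  col 2: A(10) + 6(6) + 1 (carry in) = 17 → 1(1), carry out 1
  col 3: 0(0) + 0(0) + 1 (carry in) = 1 → 1(1), carry out 0
Reading digits MSB→LSB: 117F
Strip leading zeros: 117F
= 0x117F


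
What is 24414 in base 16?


Divide by 16 repeatedly:
24414 ÷ 16 = 1525 remainder 14 (E)
1525 ÷ 16 = 95 remainder 5 (5)
95 ÷ 16 = 5 remainder 15 (F)
5 ÷ 16 = 0 remainder 5 (5)
Reading remainders bottom-up:
= 0x5F5E


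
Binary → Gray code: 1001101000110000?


Binary: 1001101000110000
Gray code: G = B XOR (B >> 1)
B >> 1 = 0100110100011000
1001101000110000 XOR 0100110100011000:
  1 XOR 0 = 1
  0 XOR 1 = 1
  0 XOR 0 = 0
  1 XOR 0 = 1
  1 XOR 1 = 0
  0 XOR 1 = 1
  1 XOR 0 = 1
  0 XOR 1 = 1
  0 XOR 0 = 0
  0 XOR 0 = 0
  1 XOR 0 = 1
  1 XOR 1 = 0
  0 XOR 1 = 1
  0 XOR 0 = 0
  0 XOR 0 = 0
  0 XOR 0 = 0
= 1101011100101000


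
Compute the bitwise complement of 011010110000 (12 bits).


Original: 011010110000
Invert all bits:
  bit 0: 0 → 1
  bit 1: 1 → 0
  bit 2: 1 → 0
  bit 3: 0 → 1
  bit 4: 1 → 0
  bit 5: 0 → 1
  bit 6: 1 → 0
  bit 7: 1 → 0
  bit 8: 0 → 1
  bit 9: 0 → 1
  bit 10: 0 → 1
  bit 11: 0 → 1
= 100101001111


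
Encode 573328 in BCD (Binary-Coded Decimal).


Each digit → 4-bit binary:
  5 → 0101
  7 → 0111
  3 → 0011
  3 → 0011
  2 → 0010
  8 → 1000
= 0101 0111 0011 0011 0010 1000


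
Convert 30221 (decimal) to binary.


Divide by 2 repeatedly:
30221 ÷ 2 = 15110 remainder 1
15110 ÷ 2 = 7555 remainder 0
7555 ÷ 2 = 3777 remainder 1
3777 ÷ 2 = 1888 remainder 1
1888 ÷ 2 = 944 remainder 0
944 ÷ 2 = 472 remainder 0
472 ÷ 2 = 236 remainder 0
236 ÷ 2 = 118 remainder 0
118 ÷ 2 = 59 remainder 0
59 ÷ 2 = 29 remainder 1
29 ÷ 2 = 14 remainder 1
14 ÷ 2 = 7 remainder 0
7 ÷ 2 = 3 remainder 1
3 ÷ 2 = 1 remainder 1
1 ÷ 2 = 0 remainder 1
Reading remainders bottom-up:
= 111011000001101


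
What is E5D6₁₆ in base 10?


Positional values:
Position 0: 6 × 16^0 = 6 × 1 = 6
Position 1: D × 16^1 = 13 × 16 = 208
Position 2: 5 × 16^2 = 5 × 256 = 1280
Position 3: E × 16^3 = 14 × 4096 = 57344
Sum = 6 + 208 + 1280 + 57344
= 58838


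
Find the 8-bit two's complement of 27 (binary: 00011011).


Original: 00011011
Step 1 - Invert all bits: 11100100
Step 2 - Add 1: 11100100 + 1
= 11100101 (represents -27)


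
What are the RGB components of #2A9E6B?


Hex: #2A9E6B
R = 2A₁₆ = 42
G = 9E₁₆ = 158
B = 6B₁₆ = 107
= RGB(42, 158, 107)


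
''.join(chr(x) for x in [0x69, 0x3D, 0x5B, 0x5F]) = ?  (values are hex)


Codes (hex): 0x69 0x3D 0x5B 0x5F
Per-code ASCII lookup:
  0x69 = 105  (range 97-122: lowercase, 105 - 97 = 8) → 'i'
  0x3D = 61  (special character) → '='
  0x5B = 91  (special character) → '['
  0x5F = 95  (special character) → '_'
= 'i=[_'


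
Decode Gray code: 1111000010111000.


Gray code: 1111000010111000
MSB stays the same: 1
Each subsequent bit = prev_binary XOR current_gray:
  B[1] = 1 XOR 1 = 0
  B[2] = 0 XOR 1 = 1
  B[3] = 1 XOR 1 = 0
  B[4] = 0 XOR 0 = 0
  B[5] = 0 XOR 0 = 0
  B[6] = 0 XOR 0 = 0
  B[7] = 0 XOR 0 = 0
  B[8] = 0 XOR 1 = 1
  B[9] = 1 XOR 0 = 1
  B[10] = 1 XOR 1 = 0
  B[11] = 0 XOR 1 = 1
  B[12] = 1 XOR 1 = 0
  B[13] = 0 XOR 0 = 0
  B[14] = 0 XOR 0 = 0
  B[15] = 0 XOR 0 = 0
= 1010000011010000 (41168 decimal)


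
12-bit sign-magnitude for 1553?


Sign bit: 0 (positive)
Magnitude: 1553 = 11000010001
= 011000010001


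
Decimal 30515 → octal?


Divide by 8 repeatedly:
30515 ÷ 8 = 3814 remainder 3
3814 ÷ 8 = 476 remainder 6
476 ÷ 8 = 59 remainder 4
59 ÷ 8 = 7 remainder 3
7 ÷ 8 = 0 remainder 7
Reading remainders bottom-up:
= 0o73463


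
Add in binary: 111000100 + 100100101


Align and add column by column (LSB to MSB, carry propagating):
  0111000100
+ 0100100101
  ----------
  col 0: 0 + 1 + 0 (carry in) = 1 → bit 1, carry out 0
  col 1: 0 + 0 + 0 (carry in) = 0 → bit 0, carry out 0
  col 2: 1 + 1 + 0 (carry in) = 2 → bit 0, carry out 1
  col 3: 0 + 0 + 1 (carry in) = 1 → bit 1, carry out 0
  col 4: 0 + 0 + 0 (carry in) = 0 → bit 0, carry out 0
  col 5: 0 + 1 + 0 (carry in) = 1 → bit 1, carry out 0
  col 6: 1 + 0 + 0 (carry in) = 1 → bit 1, carry out 0
  col 7: 1 + 0 + 0 (carry in) = 1 → bit 1, carry out 0
  col 8: 1 + 1 + 0 (carry in) = 2 → bit 0, carry out 1
  col 9: 0 + 0 + 1 (carry in) = 1 → bit 1, carry out 0
Reading bits MSB→LSB: 1011101001
Strip leading zeros: 1011101001
= 1011101001


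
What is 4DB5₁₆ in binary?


Each hex digit → 4 binary bits:
  4 = 0100
  D = 1101
  B = 1011
  5 = 0101
Concatenate: 0100 1101 1011 0101
= 0100110110110101


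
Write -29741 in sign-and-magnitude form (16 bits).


Sign bit: 1 (negative)
Magnitude: 29741 = 111010000101101
= 1111010000101101


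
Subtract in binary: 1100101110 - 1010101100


Align and subtract column by column (LSB to MSB, borrowing when needed):
  1100101110
- 1010101100
  ----------
  col 0: (0 - 0 borrow-in) - 0 → 0 - 0 = 0, borrow out 0
  col 1: (1 - 0 borrow-in) - 0 → 1 - 0 = 1, borrow out 0
  col 2: (1 - 0 borrow-in) - 1 → 1 - 1 = 0, borrow out 0
  col 3: (1 - 0 borrow-in) - 1 → 1 - 1 = 0, borrow out 0
  col 4: (0 - 0 borrow-in) - 0 → 0 - 0 = 0, borrow out 0
  col 5: (1 - 0 borrow-in) - 1 → 1 - 1 = 0, borrow out 0
  col 6: (0 - 0 borrow-in) - 0 → 0 - 0 = 0, borrow out 0
  col 7: (0 - 0 borrow-in) - 1 → borrow from next column: (0+2) - 1 = 1, borrow out 1
  col 8: (1 - 1 borrow-in) - 0 → 0 - 0 = 0, borrow out 0
  col 9: (1 - 0 borrow-in) - 1 → 1 - 1 = 0, borrow out 0
Reading bits MSB→LSB: 0010000010
Strip leading zeros: 10000010
= 10000010


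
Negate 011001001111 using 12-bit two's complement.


Original: 011001001111
Step 1 - Invert all bits: 100110110000
Step 2 - Add 1: 100110110000 + 1
= 100110110001 (represents -1615)


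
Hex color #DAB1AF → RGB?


Hex: #DAB1AF
R = DA₁₆ = 218
G = B1₁₆ = 177
B = AF₁₆ = 175
= RGB(218, 177, 175)


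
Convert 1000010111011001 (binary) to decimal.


Positional values:
Bit 0: 1 × 2^0 = 1
Bit 3: 1 × 2^3 = 8
Bit 4: 1 × 2^4 = 16
Bit 6: 1 × 2^6 = 64
Bit 7: 1 × 2^7 = 128
Bit 8: 1 × 2^8 = 256
Bit 10: 1 × 2^10 = 1024
Bit 15: 1 × 2^15 = 32768
Sum = 1 + 8 + 16 + 64 + 128 + 256 + 1024 + 32768
= 34265


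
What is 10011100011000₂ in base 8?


Group into 3-bit groups: 010011100011000
  010 = 2
  011 = 3
  100 = 4
  011 = 3
  000 = 0
= 0o23430


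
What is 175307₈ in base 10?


Positional values:
Position 0: 7 × 8^0 = 7
Position 1: 0 × 8^1 = 0
Position 2: 3 × 8^2 = 192
Position 3: 5 × 8^3 = 2560
Position 4: 7 × 8^4 = 28672
Position 5: 1 × 8^5 = 32768
Sum = 7 + 0 + 192 + 2560 + 28672 + 32768
= 64199


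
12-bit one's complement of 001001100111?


Original: 001001100111
Invert all bits:
  bit 0: 0 → 1
  bit 1: 0 → 1
  bit 2: 1 → 0
  bit 3: 0 → 1
  bit 4: 0 → 1
  bit 5: 1 → 0
  bit 6: 1 → 0
  bit 7: 0 → 1
  bit 8: 0 → 1
  bit 9: 1 → 0
  bit 10: 1 → 0
  bit 11: 1 → 0
= 110110011000


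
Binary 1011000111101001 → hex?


Group into 4-bit nibbles: 1011000111101001
  1011 = B
  0001 = 1
  1110 = E
  1001 = 9
= 0xB1E9


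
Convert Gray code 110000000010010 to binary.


Gray code: 110000000010010
MSB stays the same: 1
Each subsequent bit = prev_binary XOR current_gray:
  B[1] = 1 XOR 1 = 0
  B[2] = 0 XOR 0 = 0
  B[3] = 0 XOR 0 = 0
  B[4] = 0 XOR 0 = 0
  B[5] = 0 XOR 0 = 0
  B[6] = 0 XOR 0 = 0
  B[7] = 0 XOR 0 = 0
  B[8] = 0 XOR 0 = 0
  B[9] = 0 XOR 0 = 0
  B[10] = 0 XOR 1 = 1
  B[11] = 1 XOR 0 = 1
  B[12] = 1 XOR 0 = 1
  B[13] = 1 XOR 1 = 0
  B[14] = 0 XOR 0 = 0
= 100000000011100 (16412 decimal)


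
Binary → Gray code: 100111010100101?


Binary: 100111010100101
Gray code: G = B XOR (B >> 1)
B >> 1 = 010011101010010
100111010100101 XOR 010011101010010:
  1 XOR 0 = 1
  0 XOR 1 = 1
  0 XOR 0 = 0
  1 XOR 0 = 1
  1 XOR 1 = 0
  1 XOR 1 = 0
  0 XOR 1 = 1
  1 XOR 0 = 1
  0 XOR 1 = 1
  1 XOR 0 = 1
  0 XOR 1 = 1
  0 XOR 0 = 0
  1 XOR 0 = 1
  0 XOR 1 = 1
  1 XOR 0 = 1
= 110100111110111


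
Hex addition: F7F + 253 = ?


Align and add column by column (LSB to MSB, each column mod 16 with carry):
  0F7F
+ 0253
  ----
  col 0: F(15) + 3(3) + 0 (carry in) = 18 → 2(2), carry out 1
  col 1: 7(7) + 5(5) + 1 (carry in) = 13 → D(13), carry out 0
  col 2: F(15) + 2(2) + 0 (carry in) = 17 → 1(1), carry out 1
  col 3: 0(0) + 0(0) + 1 (carry in) = 1 → 1(1), carry out 0
Reading digits MSB→LSB: 11D2
Strip leading zeros: 11D2
= 0x11D2


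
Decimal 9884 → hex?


Divide by 16 repeatedly:
9884 ÷ 16 = 617 remainder 12 (C)
617 ÷ 16 = 38 remainder 9 (9)
38 ÷ 16 = 2 remainder 6 (6)
2 ÷ 16 = 0 remainder 2 (2)
Reading remainders bottom-up:
= 0x269C


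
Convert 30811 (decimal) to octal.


Divide by 8 repeatedly:
30811 ÷ 8 = 3851 remainder 3
3851 ÷ 8 = 481 remainder 3
481 ÷ 8 = 60 remainder 1
60 ÷ 8 = 7 remainder 4
7 ÷ 8 = 0 remainder 7
Reading remainders bottom-up:
= 0o74133


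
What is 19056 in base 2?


Divide by 2 repeatedly:
19056 ÷ 2 = 9528 remainder 0
9528 ÷ 2 = 4764 remainder 0
4764 ÷ 2 = 2382 remainder 0
2382 ÷ 2 = 1191 remainder 0
1191 ÷ 2 = 595 remainder 1
595 ÷ 2 = 297 remainder 1
297 ÷ 2 = 148 remainder 1
148 ÷ 2 = 74 remainder 0
74 ÷ 2 = 37 remainder 0
37 ÷ 2 = 18 remainder 1
18 ÷ 2 = 9 remainder 0
9 ÷ 2 = 4 remainder 1
4 ÷ 2 = 2 remainder 0
2 ÷ 2 = 1 remainder 0
1 ÷ 2 = 0 remainder 1
Reading remainders bottom-up:
= 100101001110000


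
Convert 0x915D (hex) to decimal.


Positional values:
Position 0: D × 16^0 = 13 × 1 = 13
Position 1: 5 × 16^1 = 5 × 16 = 80
Position 2: 1 × 16^2 = 1 × 256 = 256
Position 3: 9 × 16^3 = 9 × 4096 = 36864
Sum = 13 + 80 + 256 + 36864
= 37213


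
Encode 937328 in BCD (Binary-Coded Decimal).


Each digit → 4-bit binary:
  9 → 1001
  3 → 0011
  7 → 0111
  3 → 0011
  2 → 0010
  8 → 1000
= 1001 0011 0111 0011 0010 1000


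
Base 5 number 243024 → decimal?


Positional values (base 5):
  4 × 5^0 = 4 × 1 = 4
  2 × 5^1 = 2 × 5 = 10
  0 × 5^2 = 0 × 25 = 0
  3 × 5^3 = 3 × 125 = 375
  4 × 5^4 = 4 × 625 = 2500
  2 × 5^5 = 2 × 3125 = 6250
Sum = 4 + 10 + 0 + 375 + 2500 + 6250
= 9139


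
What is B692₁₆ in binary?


Each hex digit → 4 binary bits:
  B = 1011
  6 = 0110
  9 = 1001
  2 = 0010
Concatenate: 1011 0110 1001 0010
= 1011011010010010


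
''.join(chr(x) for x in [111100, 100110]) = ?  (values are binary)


Codes (binary): 111100 100110
Per-code ASCII lookup:
  111100 = 60  (special character) → '<'
  100110 = 38  (special character) → '&'
= '<&'


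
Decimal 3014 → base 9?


Divide by 9 repeatedly:
3014 ÷ 9 = 334 remainder 8
334 ÷ 9 = 37 remainder 1
37 ÷ 9 = 4 remainder 1
4 ÷ 9 = 0 remainder 4
Reading remainders bottom-up:
= 4118


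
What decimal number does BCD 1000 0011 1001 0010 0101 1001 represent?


Each 4-bit group → digit:
  1000 → 8
  0011 → 3
  1001 → 9
  0010 → 2
  0101 → 5
  1001 → 9
= 839259


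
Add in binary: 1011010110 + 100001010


Align and add column by column (LSB to MSB, carry propagating):
  01011010110
+ 00100001010
  -----------
  col 0: 0 + 0 + 0 (carry in) = 0 → bit 0, carry out 0
  col 1: 1 + 1 + 0 (carry in) = 2 → bit 0, carry out 1
  col 2: 1 + 0 + 1 (carry in) = 2 → bit 0, carry out 1
  col 3: 0 + 1 + 1 (carry in) = 2 → bit 0, carry out 1
  col 4: 1 + 0 + 1 (carry in) = 2 → bit 0, carry out 1
  col 5: 0 + 0 + 1 (carry in) = 1 → bit 1, carry out 0
  col 6: 1 + 0 + 0 (carry in) = 1 → bit 1, carry out 0
  col 7: 1 + 0 + 0 (carry in) = 1 → bit 1, carry out 0
  col 8: 0 + 1 + 0 (carry in) = 1 → bit 1, carry out 0
  col 9: 1 + 0 + 0 (carry in) = 1 → bit 1, carry out 0
  col 10: 0 + 0 + 0 (carry in) = 0 → bit 0, carry out 0
Reading bits MSB→LSB: 01111100000
Strip leading zeros: 1111100000
= 1111100000


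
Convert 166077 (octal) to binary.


Each octal digit → 3 binary bits:
  1 = 001
  6 = 110
  6 = 110
  0 = 000
  7 = 111
  7 = 111
Concatenate: 001 110 110 000 111 111
= 001110110000111111


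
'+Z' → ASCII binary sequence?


String: '+Z'  (2 characters)
Per-character ASCII lookup:
  '+': special character: '+' = 43 → 101011
  'Z': uppercase starts at 65: 'Z' = 65 + 25 = 90 → 1011010
= 101011 1011010


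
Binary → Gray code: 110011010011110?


Binary: 110011010011110
Gray code: G = B XOR (B >> 1)
B >> 1 = 011001101001111
110011010011110 XOR 011001101001111:
  1 XOR 0 = 1
  1 XOR 1 = 0
  0 XOR 1 = 1
  0 XOR 0 = 0
  1 XOR 0 = 1
  1 XOR 1 = 0
  0 XOR 1 = 1
  1 XOR 0 = 1
  0 XOR 1 = 1
  0 XOR 0 = 0
  1 XOR 0 = 1
  1 XOR 1 = 0
  1 XOR 1 = 0
  1 XOR 1 = 0
  0 XOR 1 = 1
= 101010111010001


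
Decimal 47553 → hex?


Divide by 16 repeatedly:
47553 ÷ 16 = 2972 remainder 1 (1)
2972 ÷ 16 = 185 remainder 12 (C)
185 ÷ 16 = 11 remainder 9 (9)
11 ÷ 16 = 0 remainder 11 (B)
Reading remainders bottom-up:
= 0xB9C1


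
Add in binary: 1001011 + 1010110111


Align and add column by column (LSB to MSB, carry propagating):
  00001001011
+ 01010110111
  -----------
  col 0: 1 + 1 + 0 (carry in) = 2 → bit 0, carry out 1
  col 1: 1 + 1 + 1 (carry in) = 3 → bit 1, carry out 1
  col 2: 0 + 1 + 1 (carry in) = 2 → bit 0, carry out 1
  col 3: 1 + 0 + 1 (carry in) = 2 → bit 0, carry out 1
  col 4: 0 + 1 + 1 (carry in) = 2 → bit 0, carry out 1
  col 5: 0 + 1 + 1 (carry in) = 2 → bit 0, carry out 1
  col 6: 1 + 0 + 1 (carry in) = 2 → bit 0, carry out 1
  col 7: 0 + 1 + 1 (carry in) = 2 → bit 0, carry out 1
  col 8: 0 + 0 + 1 (carry in) = 1 → bit 1, carry out 0
  col 9: 0 + 1 + 0 (carry in) = 1 → bit 1, carry out 0
  col 10: 0 + 0 + 0 (carry in) = 0 → bit 0, carry out 0
Reading bits MSB→LSB: 01100000010
Strip leading zeros: 1100000010
= 1100000010


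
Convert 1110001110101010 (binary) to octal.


Group into 3-bit groups: 001110001110101010
  001 = 1
  110 = 6
  001 = 1
  110 = 6
  101 = 5
  010 = 2
= 0o161652


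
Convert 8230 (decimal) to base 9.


Divide by 9 repeatedly:
8230 ÷ 9 = 914 remainder 4
914 ÷ 9 = 101 remainder 5
101 ÷ 9 = 11 remainder 2
11 ÷ 9 = 1 remainder 2
1 ÷ 9 = 0 remainder 1
Reading remainders bottom-up:
= 12254


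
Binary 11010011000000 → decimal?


Positional values:
Bit 6: 1 × 2^6 = 64
Bit 7: 1 × 2^7 = 128
Bit 10: 1 × 2^10 = 1024
Bit 12: 1 × 2^12 = 4096
Bit 13: 1 × 2^13 = 8192
Sum = 64 + 128 + 1024 + 4096 + 8192
= 13504


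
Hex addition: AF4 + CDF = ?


Align and add column by column (LSB to MSB, each column mod 16 with carry):
  0AF4
+ 0CDF
  ----
  col 0: 4(4) + F(15) + 0 (carry in) = 19 → 3(3), carry out 1
  col 1: F(15) + D(13) + 1 (carry in) = 29 → D(13), carry out 1
  col 2: A(10) + C(12) + 1 (carry in) = 23 → 7(7), carry out 1
  col 3: 0(0) + 0(0) + 1 (carry in) = 1 → 1(1), carry out 0
Reading digits MSB→LSB: 17D3
Strip leading zeros: 17D3
= 0x17D3


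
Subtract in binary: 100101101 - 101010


Align and subtract column by column (LSB to MSB, borrowing when needed):
  100101101
- 000101010
  ---------
  col 0: (1 - 0 borrow-in) - 0 → 1 - 0 = 1, borrow out 0
  col 1: (0 - 0 borrow-in) - 1 → borrow from next column: (0+2) - 1 = 1, borrow out 1
  col 2: (1 - 1 borrow-in) - 0 → 0 - 0 = 0, borrow out 0
  col 3: (1 - 0 borrow-in) - 1 → 1 - 1 = 0, borrow out 0
  col 4: (0 - 0 borrow-in) - 0 → 0 - 0 = 0, borrow out 0
  col 5: (1 - 0 borrow-in) - 1 → 1 - 1 = 0, borrow out 0
  col 6: (0 - 0 borrow-in) - 0 → 0 - 0 = 0, borrow out 0
  col 7: (0 - 0 borrow-in) - 0 → 0 - 0 = 0, borrow out 0
  col 8: (1 - 0 borrow-in) - 0 → 1 - 0 = 1, borrow out 0
Reading bits MSB→LSB: 100000011
Strip leading zeros: 100000011
= 100000011


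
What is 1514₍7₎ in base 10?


Positional values (base 7):
  4 × 7^0 = 4 × 1 = 4
  1 × 7^1 = 1 × 7 = 7
  5 × 7^2 = 5 × 49 = 245
  1 × 7^3 = 1 × 343 = 343
Sum = 4 + 7 + 245 + 343
= 599


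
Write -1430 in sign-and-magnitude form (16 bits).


Sign bit: 1 (negative)
Magnitude: 1430 = 000010110010110
= 1000010110010110


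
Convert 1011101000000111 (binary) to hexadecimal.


Group into 4-bit nibbles: 1011101000000111
  1011 = B
  1010 = A
  0000 = 0
  0111 = 7
= 0xBA07


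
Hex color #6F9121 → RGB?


Hex: #6F9121
R = 6F₁₆ = 111
G = 91₁₆ = 145
B = 21₁₆ = 33
= RGB(111, 145, 33)


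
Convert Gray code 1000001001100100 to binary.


Gray code: 1000001001100100
MSB stays the same: 1
Each subsequent bit = prev_binary XOR current_gray:
  B[1] = 1 XOR 0 = 1
  B[2] = 1 XOR 0 = 1
  B[3] = 1 XOR 0 = 1
  B[4] = 1 XOR 0 = 1
  B[5] = 1 XOR 0 = 1
  B[6] = 1 XOR 1 = 0
  B[7] = 0 XOR 0 = 0
  B[8] = 0 XOR 0 = 0
  B[9] = 0 XOR 1 = 1
  B[10] = 1 XOR 1 = 0
  B[11] = 0 XOR 0 = 0
  B[12] = 0 XOR 0 = 0
  B[13] = 0 XOR 1 = 1
  B[14] = 1 XOR 0 = 1
  B[15] = 1 XOR 0 = 1
= 1111110001000111 (64583 decimal)


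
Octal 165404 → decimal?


Positional values:
Position 0: 4 × 8^0 = 4
Position 1: 0 × 8^1 = 0
Position 2: 4 × 8^2 = 256
Position 3: 5 × 8^3 = 2560
Position 4: 6 × 8^4 = 24576
Position 5: 1 × 8^5 = 32768
Sum = 4 + 0 + 256 + 2560 + 24576 + 32768
= 60164


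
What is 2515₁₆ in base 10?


Positional values:
Position 0: 5 × 16^0 = 5 × 1 = 5
Position 1: 1 × 16^1 = 1 × 16 = 16
Position 2: 5 × 16^2 = 5 × 256 = 1280
Position 3: 2 × 16^3 = 2 × 4096 = 8192
Sum = 5 + 16 + 1280 + 8192
= 9493


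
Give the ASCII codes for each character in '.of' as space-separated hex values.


String: '.of'  (3 characters)
Per-character ASCII lookup:
  '.': special character: '.' = 46 → 0x2E
  'o': lowercase starts at 97: 'o' = 97 + 14 = 111 → 0x6F
  'f': lowercase starts at 97: 'f' = 97 + 5 = 102 → 0x66
= 0x2E 0x6F 0x66


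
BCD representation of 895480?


Each digit → 4-bit binary:
  8 → 1000
  9 → 1001
  5 → 0101
  4 → 0100
  8 → 1000
  0 → 0000
= 1000 1001 0101 0100 1000 0000


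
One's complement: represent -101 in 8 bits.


Original: 01100101
Invert all bits:
  bit 0: 0 → 1
  bit 1: 1 → 0
  bit 2: 1 → 0
  bit 3: 0 → 1
  bit 4: 0 → 1
  bit 5: 1 → 0
  bit 6: 0 → 1
  bit 7: 1 → 0
= 10011010


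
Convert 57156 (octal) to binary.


Each octal digit → 3 binary bits:
  5 = 101
  7 = 111
  1 = 001
  5 = 101
  6 = 110
Concatenate: 101 111 001 101 110
= 101111001101110


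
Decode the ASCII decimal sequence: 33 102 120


Codes (decimal): 33 102 120
Per-code ASCII lookup:
  33  (special character) → '!'
  102  (range 97-122: lowercase, 102 - 97 = 5) → 'f'
  120  (range 97-122: lowercase, 120 - 97 = 23) → 'x'
= '!fx'


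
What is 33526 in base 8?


Divide by 8 repeatedly:
33526 ÷ 8 = 4190 remainder 6
4190 ÷ 8 = 523 remainder 6
523 ÷ 8 = 65 remainder 3
65 ÷ 8 = 8 remainder 1
8 ÷ 8 = 1 remainder 0
1 ÷ 8 = 0 remainder 1
Reading remainders bottom-up:
= 0o101366


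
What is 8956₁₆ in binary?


Each hex digit → 4 binary bits:
  8 = 1000
  9 = 1001
  5 = 0101
  6 = 0110
Concatenate: 1000 1001 0101 0110
= 1000100101010110


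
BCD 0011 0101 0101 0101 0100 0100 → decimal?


Each 4-bit group → digit:
  0011 → 3
  0101 → 5
  0101 → 5
  0101 → 5
  0100 → 4
  0100 → 4
= 355544


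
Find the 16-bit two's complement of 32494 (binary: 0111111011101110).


Original: 0111111011101110
Step 1 - Invert all bits: 1000000100010001
Step 2 - Add 1: 1000000100010001 + 1
= 1000000100010010 (represents -32494)


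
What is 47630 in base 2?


Divide by 2 repeatedly:
47630 ÷ 2 = 23815 remainder 0
23815 ÷ 2 = 11907 remainder 1
11907 ÷ 2 = 5953 remainder 1
5953 ÷ 2 = 2976 remainder 1
2976 ÷ 2 = 1488 remainder 0
1488 ÷ 2 = 744 remainder 0
744 ÷ 2 = 372 remainder 0
372 ÷ 2 = 186 remainder 0
186 ÷ 2 = 93 remainder 0
93 ÷ 2 = 46 remainder 1
46 ÷ 2 = 23 remainder 0
23 ÷ 2 = 11 remainder 1
11 ÷ 2 = 5 remainder 1
5 ÷ 2 = 2 remainder 1
2 ÷ 2 = 1 remainder 0
1 ÷ 2 = 0 remainder 1
Reading remainders bottom-up:
= 1011101000001110


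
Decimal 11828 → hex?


Divide by 16 repeatedly:
11828 ÷ 16 = 739 remainder 4 (4)
739 ÷ 16 = 46 remainder 3 (3)
46 ÷ 16 = 2 remainder 14 (E)
2 ÷ 16 = 0 remainder 2 (2)
Reading remainders bottom-up:
= 0x2E34


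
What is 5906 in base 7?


Divide by 7 repeatedly:
5906 ÷ 7 = 843 remainder 5
843 ÷ 7 = 120 remainder 3
120 ÷ 7 = 17 remainder 1
17 ÷ 7 = 2 remainder 3
2 ÷ 7 = 0 remainder 2
Reading remainders bottom-up:
= 23135


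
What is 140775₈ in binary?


Each octal digit → 3 binary bits:
  1 = 001
  4 = 100
  0 = 000
  7 = 111
  7 = 111
  5 = 101
Concatenate: 001 100 000 111 111 101
= 001100000111111101


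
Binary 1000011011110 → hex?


Group into 4-bit nibbles: 0001000011011110
  0001 = 1
  0000 = 0
  1101 = D
  1110 = E
= 0x10DE


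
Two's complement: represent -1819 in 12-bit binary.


Original: 011100011011
Step 1 - Invert all bits: 100011100100
Step 2 - Add 1: 100011100100 + 1
= 100011100101 (represents -1819)


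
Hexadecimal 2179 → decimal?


Positional values:
Position 0: 9 × 16^0 = 9 × 1 = 9
Position 1: 7 × 16^1 = 7 × 16 = 112
Position 2: 1 × 16^2 = 1 × 256 = 256
Position 3: 2 × 16^3 = 2 × 4096 = 8192
Sum = 9 + 112 + 256 + 8192
= 8569


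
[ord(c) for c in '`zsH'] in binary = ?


String: '`zsH'  (4 characters)
Per-character ASCII lookup:
  '`': special character: '`' = 96 → 1100000
  'z': lowercase starts at 97: 'z' = 97 + 25 = 122 → 1111010
  's': lowercase starts at 97: 's' = 97 + 18 = 115 → 1110011
  'H': uppercase starts at 65: 'H' = 65 + 7 = 72 → 1001000
= 1100000 1111010 1110011 1001000


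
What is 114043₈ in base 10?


Positional values:
Position 0: 3 × 8^0 = 3
Position 1: 4 × 8^1 = 32
Position 2: 0 × 8^2 = 0
Position 3: 4 × 8^3 = 2048
Position 4: 1 × 8^4 = 4096
Position 5: 1 × 8^5 = 32768
Sum = 3 + 32 + 0 + 2048 + 4096 + 32768
= 38947


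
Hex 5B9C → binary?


Each hex digit → 4 binary bits:
  5 = 0101
  B = 1011
  9 = 1001
  C = 1100
Concatenate: 0101 1011 1001 1100
= 0101101110011100


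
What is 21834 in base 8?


Divide by 8 repeatedly:
21834 ÷ 8 = 2729 remainder 2
2729 ÷ 8 = 341 remainder 1
341 ÷ 8 = 42 remainder 5
42 ÷ 8 = 5 remainder 2
5 ÷ 8 = 0 remainder 5
Reading remainders bottom-up:
= 0o52512


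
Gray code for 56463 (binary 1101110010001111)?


Binary: 1101110010001111
Gray code: G = B XOR (B >> 1)
B >> 1 = 0110111001000111
1101110010001111 XOR 0110111001000111:
  1 XOR 0 = 1
  1 XOR 1 = 0
  0 XOR 1 = 1
  1 XOR 0 = 1
  1 XOR 1 = 0
  1 XOR 1 = 0
  0 XOR 1 = 1
  0 XOR 0 = 0
  1 XOR 0 = 1
  0 XOR 1 = 1
  0 XOR 0 = 0
  0 XOR 0 = 0
  1 XOR 0 = 1
  1 XOR 1 = 0
  1 XOR 1 = 0
  1 XOR 1 = 0
= 1011001011001000


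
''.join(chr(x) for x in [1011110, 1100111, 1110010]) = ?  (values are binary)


Codes (binary): 1011110 1100111 1110010
Per-code ASCII lookup:
  1011110 = 94  (special character) → '^'
  1100111 = 103  (range 97-122: lowercase, 103 - 97 = 6) → 'g'
  1110010 = 114  (range 97-122: lowercase, 114 - 97 = 17) → 'r'
= '^gr'


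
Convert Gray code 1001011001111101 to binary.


Gray code: 1001011001111101
MSB stays the same: 1
Each subsequent bit = prev_binary XOR current_gray:
  B[1] = 1 XOR 0 = 1
  B[2] = 1 XOR 0 = 1
  B[3] = 1 XOR 1 = 0
  B[4] = 0 XOR 0 = 0
  B[5] = 0 XOR 1 = 1
  B[6] = 1 XOR 1 = 0
  B[7] = 0 XOR 0 = 0
  B[8] = 0 XOR 0 = 0
  B[9] = 0 XOR 1 = 1
  B[10] = 1 XOR 1 = 0
  B[11] = 0 XOR 1 = 1
  B[12] = 1 XOR 1 = 0
  B[13] = 0 XOR 1 = 1
  B[14] = 1 XOR 0 = 1
  B[15] = 1 XOR 1 = 0
= 1110010001010110 (58454 decimal)


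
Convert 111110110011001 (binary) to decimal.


Positional values:
Bit 0: 1 × 2^0 = 1
Bit 3: 1 × 2^3 = 8
Bit 4: 1 × 2^4 = 16
Bit 7: 1 × 2^7 = 128
Bit 8: 1 × 2^8 = 256
Bit 10: 1 × 2^10 = 1024
Bit 11: 1 × 2^11 = 2048
Bit 12: 1 × 2^12 = 4096
Bit 13: 1 × 2^13 = 8192
Bit 14: 1 × 2^14 = 16384
Sum = 1 + 8 + 16 + 128 + 256 + 1024 + 2048 + 4096 + 8192 + 16384
= 32153


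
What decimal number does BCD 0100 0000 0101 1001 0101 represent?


Each 4-bit group → digit:
  0100 → 4
  0000 → 0
  0101 → 5
  1001 → 9
  0101 → 5
= 40595


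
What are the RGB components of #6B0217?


Hex: #6B0217
R = 6B₁₆ = 107
G = 02₁₆ = 2
B = 17₁₆ = 23
= RGB(107, 2, 23)


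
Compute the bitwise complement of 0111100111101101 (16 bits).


Original: 0111100111101101
Invert all bits:
  bit 0: 0 → 1
  bit 1: 1 → 0
  bit 2: 1 → 0
  bit 3: 1 → 0
  bit 4: 1 → 0
  bit 5: 0 → 1
  bit 6: 0 → 1
  bit 7: 1 → 0
  bit 8: 1 → 0
  bit 9: 1 → 0
  bit 10: 1 → 0
  bit 11: 0 → 1
  bit 12: 1 → 0
  bit 13: 1 → 0
  bit 14: 0 → 1
  bit 15: 1 → 0
= 1000011000010010


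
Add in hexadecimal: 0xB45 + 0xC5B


Align and add column by column (LSB to MSB, each column mod 16 with carry):
  0B45
+ 0C5B
  ----
  col 0: 5(5) + B(11) + 0 (carry in) = 16 → 0(0), carry out 1
  col 1: 4(4) + 5(5) + 1 (carry in) = 10 → A(10), carry out 0
  col 2: B(11) + C(12) + 0 (carry in) = 23 → 7(7), carry out 1
  col 3: 0(0) + 0(0) + 1 (carry in) = 1 → 1(1), carry out 0
Reading digits MSB→LSB: 17A0
Strip leading zeros: 17A0
= 0x17A0


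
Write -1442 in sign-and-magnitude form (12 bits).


Sign bit: 1 (negative)
Magnitude: 1442 = 10110100010
= 110110100010


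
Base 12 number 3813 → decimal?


Positional values (base 12):
  3 × 12^0 = 3 × 1 = 3
  1 × 12^1 = 1 × 12 = 12
  8 × 12^2 = 8 × 144 = 1152
  3 × 12^3 = 3 × 1728 = 5184
Sum = 3 + 12 + 1152 + 5184
= 6351


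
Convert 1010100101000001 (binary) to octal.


Group into 3-bit groups: 001010100101000001
  001 = 1
  010 = 2
  100 = 4
  101 = 5
  000 = 0
  001 = 1
= 0o124501


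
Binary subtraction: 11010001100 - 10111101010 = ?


Align and subtract column by column (LSB to MSB, borrowing when needed):
  11010001100
- 10111101010
  -----------
  col 0: (0 - 0 borrow-in) - 0 → 0 - 0 = 0, borrow out 0
  col 1: (0 - 0 borrow-in) - 1 → borrow from next column: (0+2) - 1 = 1, borrow out 1
  col 2: (1 - 1 borrow-in) - 0 → 0 - 0 = 0, borrow out 0
  col 3: (1 - 0 borrow-in) - 1 → 1 - 1 = 0, borrow out 0
  col 4: (0 - 0 borrow-in) - 0 → 0 - 0 = 0, borrow out 0
  col 5: (0 - 0 borrow-in) - 1 → borrow from next column: (0+2) - 1 = 1, borrow out 1
  col 6: (0 - 1 borrow-in) - 1 → borrow from next column: (-1+2) - 1 = 0, borrow out 1
  col 7: (1 - 1 borrow-in) - 1 → borrow from next column: (0+2) - 1 = 1, borrow out 1
  col 8: (0 - 1 borrow-in) - 1 → borrow from next column: (-1+2) - 1 = 0, borrow out 1
  col 9: (1 - 1 borrow-in) - 0 → 0 - 0 = 0, borrow out 0
  col 10: (1 - 0 borrow-in) - 1 → 1 - 1 = 0, borrow out 0
Reading bits MSB→LSB: 00010100010
Strip leading zeros: 10100010
= 10100010


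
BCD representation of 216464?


Each digit → 4-bit binary:
  2 → 0010
  1 → 0001
  6 → 0110
  4 → 0100
  6 → 0110
  4 → 0100
= 0010 0001 0110 0100 0110 0100


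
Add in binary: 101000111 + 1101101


Align and add column by column (LSB to MSB, carry propagating):
  0101000111
+ 0001101101
  ----------
  col 0: 1 + 1 + 0 (carry in) = 2 → bit 0, carry out 1
  col 1: 1 + 0 + 1 (carry in) = 2 → bit 0, carry out 1
  col 2: 1 + 1 + 1 (carry in) = 3 → bit 1, carry out 1
  col 3: 0 + 1 + 1 (carry in) = 2 → bit 0, carry out 1
  col 4: 0 + 0 + 1 (carry in) = 1 → bit 1, carry out 0
  col 5: 0 + 1 + 0 (carry in) = 1 → bit 1, carry out 0
  col 6: 1 + 1 + 0 (carry in) = 2 → bit 0, carry out 1
  col 7: 0 + 0 + 1 (carry in) = 1 → bit 1, carry out 0
  col 8: 1 + 0 + 0 (carry in) = 1 → bit 1, carry out 0
  col 9: 0 + 0 + 0 (carry in) = 0 → bit 0, carry out 0
Reading bits MSB→LSB: 0110110100
Strip leading zeros: 110110100
= 110110100


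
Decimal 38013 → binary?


Divide by 2 repeatedly:
38013 ÷ 2 = 19006 remainder 1
19006 ÷ 2 = 9503 remainder 0
9503 ÷ 2 = 4751 remainder 1
4751 ÷ 2 = 2375 remainder 1
2375 ÷ 2 = 1187 remainder 1
1187 ÷ 2 = 593 remainder 1
593 ÷ 2 = 296 remainder 1
296 ÷ 2 = 148 remainder 0
148 ÷ 2 = 74 remainder 0
74 ÷ 2 = 37 remainder 0
37 ÷ 2 = 18 remainder 1
18 ÷ 2 = 9 remainder 0
9 ÷ 2 = 4 remainder 1
4 ÷ 2 = 2 remainder 0
2 ÷ 2 = 1 remainder 0
1 ÷ 2 = 0 remainder 1
Reading remainders bottom-up:
= 1001010001111101


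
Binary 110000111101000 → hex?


Group into 4-bit nibbles: 0110000111101000
  0110 = 6
  0001 = 1
  1110 = E
  1000 = 8
= 0x61E8


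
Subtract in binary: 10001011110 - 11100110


Align and subtract column by column (LSB to MSB, borrowing when needed):
  10001011110
- 00011100110
  -----------
  col 0: (0 - 0 borrow-in) - 0 → 0 - 0 = 0, borrow out 0
  col 1: (1 - 0 borrow-in) - 1 → 1 - 1 = 0, borrow out 0
  col 2: (1 - 0 borrow-in) - 1 → 1 - 1 = 0, borrow out 0
  col 3: (1 - 0 borrow-in) - 0 → 1 - 0 = 1, borrow out 0
  col 4: (1 - 0 borrow-in) - 0 → 1 - 0 = 1, borrow out 0
  col 5: (0 - 0 borrow-in) - 1 → borrow from next column: (0+2) - 1 = 1, borrow out 1
  col 6: (1 - 1 borrow-in) - 1 → borrow from next column: (0+2) - 1 = 1, borrow out 1
  col 7: (0 - 1 borrow-in) - 1 → borrow from next column: (-1+2) - 1 = 0, borrow out 1
  col 8: (0 - 1 borrow-in) - 0 → borrow from next column: (-1+2) - 0 = 1, borrow out 1
  col 9: (0 - 1 borrow-in) - 0 → borrow from next column: (-1+2) - 0 = 1, borrow out 1
  col 10: (1 - 1 borrow-in) - 0 → 0 - 0 = 0, borrow out 0
Reading bits MSB→LSB: 01101111000
Strip leading zeros: 1101111000
= 1101111000


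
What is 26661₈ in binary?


Each octal digit → 3 binary bits:
  2 = 010
  6 = 110
  6 = 110
  6 = 110
  1 = 001
Concatenate: 010 110 110 110 001
= 010110110110001


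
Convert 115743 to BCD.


Each digit → 4-bit binary:
  1 → 0001
  1 → 0001
  5 → 0101
  7 → 0111
  4 → 0100
  3 → 0011
= 0001 0001 0101 0111 0100 0011


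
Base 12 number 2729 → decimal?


Positional values (base 12):
  9 × 12^0 = 9 × 1 = 9
  2 × 12^1 = 2 × 12 = 24
  7 × 12^2 = 7 × 144 = 1008
  2 × 12^3 = 2 × 1728 = 3456
Sum = 9 + 24 + 1008 + 3456
= 4497


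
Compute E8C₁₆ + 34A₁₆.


Align and add column by column (LSB to MSB, each column mod 16 with carry):
  0E8C
+ 034A
  ----
  col 0: C(12) + A(10) + 0 (carry in) = 22 → 6(6), carry out 1
  col 1: 8(8) + 4(4) + 1 (carry in) = 13 → D(13), carry out 0
  col 2: E(14) + 3(3) + 0 (carry in) = 17 → 1(1), carry out 1
  col 3: 0(0) + 0(0) + 1 (carry in) = 1 → 1(1), carry out 0
Reading digits MSB→LSB: 11D6
Strip leading zeros: 11D6
= 0x11D6


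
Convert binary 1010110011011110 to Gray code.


Binary: 1010110011011110
Gray code: G = B XOR (B >> 1)
B >> 1 = 0101011001101111
1010110011011110 XOR 0101011001101111:
  1 XOR 0 = 1
  0 XOR 1 = 1
  1 XOR 0 = 1
  0 XOR 1 = 1
  1 XOR 0 = 1
  1 XOR 1 = 0
  0 XOR 1 = 1
  0 XOR 0 = 0
  1 XOR 0 = 1
  1 XOR 1 = 0
  0 XOR 1 = 1
  1 XOR 0 = 1
  1 XOR 1 = 0
  1 XOR 1 = 0
  1 XOR 1 = 0
  0 XOR 1 = 1
= 1111101010110001


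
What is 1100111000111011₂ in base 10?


Positional values:
Bit 0: 1 × 2^0 = 1
Bit 1: 1 × 2^1 = 2
Bit 3: 1 × 2^3 = 8
Bit 4: 1 × 2^4 = 16
Bit 5: 1 × 2^5 = 32
Bit 9: 1 × 2^9 = 512
Bit 10: 1 × 2^10 = 1024
Bit 11: 1 × 2^11 = 2048
Bit 14: 1 × 2^14 = 16384
Bit 15: 1 × 2^15 = 32768
Sum = 1 + 2 + 8 + 16 + 32 + 512 + 1024 + 2048 + 16384 + 32768
= 52795


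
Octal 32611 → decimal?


Positional values:
Position 0: 1 × 8^0 = 1
Position 1: 1 × 8^1 = 8
Position 2: 6 × 8^2 = 384
Position 3: 2 × 8^3 = 1024
Position 4: 3 × 8^4 = 12288
Sum = 1 + 8 + 384 + 1024 + 12288
= 13705


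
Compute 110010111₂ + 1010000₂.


Align and add column by column (LSB to MSB, carry propagating):
  0110010111
+ 0001010000
  ----------
  col 0: 1 + 0 + 0 (carry in) = 1 → bit 1, carry out 0
  col 1: 1 + 0 + 0 (carry in) = 1 → bit 1, carry out 0
  col 2: 1 + 0 + 0 (carry in) = 1 → bit 1, carry out 0
  col 3: 0 + 0 + 0 (carry in) = 0 → bit 0, carry out 0
  col 4: 1 + 1 + 0 (carry in) = 2 → bit 0, carry out 1
  col 5: 0 + 0 + 1 (carry in) = 1 → bit 1, carry out 0
  col 6: 0 + 1 + 0 (carry in) = 1 → bit 1, carry out 0
  col 7: 1 + 0 + 0 (carry in) = 1 → bit 1, carry out 0
  col 8: 1 + 0 + 0 (carry in) = 1 → bit 1, carry out 0
  col 9: 0 + 0 + 0 (carry in) = 0 → bit 0, carry out 0
Reading bits MSB→LSB: 0111100111
Strip leading zeros: 111100111
= 111100111


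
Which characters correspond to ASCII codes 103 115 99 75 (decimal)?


Codes (decimal): 103 115 99 75
Per-code ASCII lookup:
  103  (range 97-122: lowercase, 103 - 97 = 6) → 'g'
  115  (range 97-122: lowercase, 115 - 97 = 18) → 's'
  99  (range 97-122: lowercase, 99 - 97 = 2) → 'c'
  75  (range 65-90: uppercase, 75 - 65 = 10) → 'K'
= 'gscK'


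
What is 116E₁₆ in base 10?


Positional values:
Position 0: E × 16^0 = 14 × 1 = 14
Position 1: 6 × 16^1 = 6 × 16 = 96
Position 2: 1 × 16^2 = 1 × 256 = 256
Position 3: 1 × 16^3 = 1 × 4096 = 4096
Sum = 14 + 96 + 256 + 4096
= 4462


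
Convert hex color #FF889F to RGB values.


Hex: #FF889F
R = FF₁₆ = 255
G = 88₁₆ = 136
B = 9F₁₆ = 159
= RGB(255, 136, 159)


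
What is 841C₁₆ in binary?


Each hex digit → 4 binary bits:
  8 = 1000
  4 = 0100
  1 = 0001
  C = 1100
Concatenate: 1000 0100 0001 1100
= 1000010000011100


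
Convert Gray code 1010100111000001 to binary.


Gray code: 1010100111000001
MSB stays the same: 1
Each subsequent bit = prev_binary XOR current_gray:
  B[1] = 1 XOR 0 = 1
  B[2] = 1 XOR 1 = 0
  B[3] = 0 XOR 0 = 0
  B[4] = 0 XOR 1 = 1
  B[5] = 1 XOR 0 = 1
  B[6] = 1 XOR 0 = 1
  B[7] = 1 XOR 1 = 0
  B[8] = 0 XOR 1 = 1
  B[9] = 1 XOR 1 = 0
  B[10] = 0 XOR 0 = 0
  B[11] = 0 XOR 0 = 0
  B[12] = 0 XOR 0 = 0
  B[13] = 0 XOR 0 = 0
  B[14] = 0 XOR 0 = 0
  B[15] = 0 XOR 1 = 1
= 1100111010000001 (52865 decimal)


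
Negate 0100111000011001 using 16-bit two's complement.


Original: 0100111000011001
Step 1 - Invert all bits: 1011000111100110
Step 2 - Add 1: 1011000111100110 + 1
= 1011000111100111 (represents -19993)


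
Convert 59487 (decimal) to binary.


Divide by 2 repeatedly:
59487 ÷ 2 = 29743 remainder 1
29743 ÷ 2 = 14871 remainder 1
14871 ÷ 2 = 7435 remainder 1
7435 ÷ 2 = 3717 remainder 1
3717 ÷ 2 = 1858 remainder 1
1858 ÷ 2 = 929 remainder 0
929 ÷ 2 = 464 remainder 1
464 ÷ 2 = 232 remainder 0
232 ÷ 2 = 116 remainder 0
116 ÷ 2 = 58 remainder 0
58 ÷ 2 = 29 remainder 0
29 ÷ 2 = 14 remainder 1
14 ÷ 2 = 7 remainder 0
7 ÷ 2 = 3 remainder 1
3 ÷ 2 = 1 remainder 1
1 ÷ 2 = 0 remainder 1
Reading remainders bottom-up:
= 1110100001011111


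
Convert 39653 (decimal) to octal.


Divide by 8 repeatedly:
39653 ÷ 8 = 4956 remainder 5
4956 ÷ 8 = 619 remainder 4
619 ÷ 8 = 77 remainder 3
77 ÷ 8 = 9 remainder 5
9 ÷ 8 = 1 remainder 1
1 ÷ 8 = 0 remainder 1
Reading remainders bottom-up:
= 0o115345


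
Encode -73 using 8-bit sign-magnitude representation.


Sign bit: 1 (negative)
Magnitude: 73 = 1001001
= 11001001


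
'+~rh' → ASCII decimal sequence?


String: '+~rh'  (4 characters)
Per-character ASCII lookup:
  '+': special character: '+' = 43
  '~': special character: '~' = 126
  'r': lowercase starts at 97: 'r' = 97 + 17 = 114
  'h': lowercase starts at 97: 'h' = 97 + 7 = 104
= 43 126 114 104


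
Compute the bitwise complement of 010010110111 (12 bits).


Original: 010010110111
Invert all bits:
  bit 0: 0 → 1
  bit 1: 1 → 0
  bit 2: 0 → 1
  bit 3: 0 → 1
  bit 4: 1 → 0
  bit 5: 0 → 1
  bit 6: 1 → 0
  bit 7: 1 → 0
  bit 8: 0 → 1
  bit 9: 1 → 0
  bit 10: 1 → 0
  bit 11: 1 → 0
= 101101001000


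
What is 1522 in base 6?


Divide by 6 repeatedly:
1522 ÷ 6 = 253 remainder 4
253 ÷ 6 = 42 remainder 1
42 ÷ 6 = 7 remainder 0
7 ÷ 6 = 1 remainder 1
1 ÷ 6 = 0 remainder 1
Reading remainders bottom-up:
= 11014


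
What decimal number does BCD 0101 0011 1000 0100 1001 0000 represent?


Each 4-bit group → digit:
  0101 → 5
  0011 → 3
  1000 → 8
  0100 → 4
  1001 → 9
  0000 → 0
= 538490


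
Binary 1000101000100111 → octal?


Group into 3-bit groups: 001000101000100111
  001 = 1
  000 = 0
  101 = 5
  000 = 0
  100 = 4
  111 = 7
= 0o105047


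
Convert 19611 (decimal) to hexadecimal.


Divide by 16 repeatedly:
19611 ÷ 16 = 1225 remainder 11 (B)
1225 ÷ 16 = 76 remainder 9 (9)
76 ÷ 16 = 4 remainder 12 (C)
4 ÷ 16 = 0 remainder 4 (4)
Reading remainders bottom-up:
= 0x4C9B


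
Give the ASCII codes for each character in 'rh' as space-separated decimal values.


String: 'rh'  (2 characters)
Per-character ASCII lookup:
  'r': lowercase starts at 97: 'r' = 97 + 17 = 114
  'h': lowercase starts at 97: 'h' = 97 + 7 = 104
= 114 104


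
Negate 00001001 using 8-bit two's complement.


Original: 00001001
Step 1 - Invert all bits: 11110110
Step 2 - Add 1: 11110110 + 1
= 11110111 (represents -9)


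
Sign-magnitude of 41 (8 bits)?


Sign bit: 0 (positive)
Magnitude: 41 = 0101001
= 00101001


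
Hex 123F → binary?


Each hex digit → 4 binary bits:
  1 = 0001
  2 = 0010
  3 = 0011
  F = 1111
Concatenate: 0001 0010 0011 1111
= 0001001000111111


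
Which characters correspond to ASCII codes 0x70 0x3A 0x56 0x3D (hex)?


Codes (hex): 0x70 0x3A 0x56 0x3D
Per-code ASCII lookup:
  0x70 = 112  (range 97-122: lowercase, 112 - 97 = 15) → 'p'
  0x3A = 58  (special character) → ':'
  0x56 = 86  (range 65-90: uppercase, 86 - 65 = 21) → 'V'
  0x3D = 61  (special character) → '='
= 'p:V='


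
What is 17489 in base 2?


Divide by 2 repeatedly:
17489 ÷ 2 = 8744 remainder 1
8744 ÷ 2 = 4372 remainder 0
4372 ÷ 2 = 2186 remainder 0
2186 ÷ 2 = 1093 remainder 0
1093 ÷ 2 = 546 remainder 1
546 ÷ 2 = 273 remainder 0
273 ÷ 2 = 136 remainder 1
136 ÷ 2 = 68 remainder 0
68 ÷ 2 = 34 remainder 0
34 ÷ 2 = 17 remainder 0
17 ÷ 2 = 8 remainder 1
8 ÷ 2 = 4 remainder 0
4 ÷ 2 = 2 remainder 0
2 ÷ 2 = 1 remainder 0
1 ÷ 2 = 0 remainder 1
Reading remainders bottom-up:
= 100010001010001
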